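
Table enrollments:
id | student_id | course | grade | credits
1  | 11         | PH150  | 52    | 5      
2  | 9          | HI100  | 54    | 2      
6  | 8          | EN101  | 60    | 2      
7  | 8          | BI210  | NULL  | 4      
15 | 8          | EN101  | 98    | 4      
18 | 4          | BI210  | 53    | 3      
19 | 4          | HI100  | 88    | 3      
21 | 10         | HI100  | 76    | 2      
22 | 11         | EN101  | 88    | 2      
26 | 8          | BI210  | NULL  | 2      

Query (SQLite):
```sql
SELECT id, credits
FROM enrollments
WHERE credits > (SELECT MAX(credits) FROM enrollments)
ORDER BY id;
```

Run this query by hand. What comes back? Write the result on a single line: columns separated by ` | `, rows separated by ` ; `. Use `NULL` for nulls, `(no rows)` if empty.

(no rows)

Scalar subquery: MAX(credits) over all enrollments rows = 5.
Keep rows where credits > that value.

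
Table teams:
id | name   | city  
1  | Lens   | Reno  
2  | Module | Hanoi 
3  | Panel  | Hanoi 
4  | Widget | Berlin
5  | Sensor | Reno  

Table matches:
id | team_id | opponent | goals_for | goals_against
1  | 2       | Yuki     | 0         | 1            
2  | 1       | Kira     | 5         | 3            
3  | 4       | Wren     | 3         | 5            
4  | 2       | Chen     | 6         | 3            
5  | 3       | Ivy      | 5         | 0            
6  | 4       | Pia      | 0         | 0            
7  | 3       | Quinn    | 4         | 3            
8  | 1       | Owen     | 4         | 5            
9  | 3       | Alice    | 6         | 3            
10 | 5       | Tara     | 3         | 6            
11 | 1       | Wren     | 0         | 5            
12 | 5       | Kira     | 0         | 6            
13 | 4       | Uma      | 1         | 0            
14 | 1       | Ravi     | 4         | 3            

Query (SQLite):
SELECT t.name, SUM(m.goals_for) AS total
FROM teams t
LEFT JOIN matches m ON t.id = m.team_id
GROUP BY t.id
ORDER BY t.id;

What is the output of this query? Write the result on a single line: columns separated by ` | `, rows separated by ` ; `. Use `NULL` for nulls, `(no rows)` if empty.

LEFT JOIN keeps every teams row; unmatched ones get NULL for matches columns.
Group by teams.id and compute SUM(m.goals_for). SUM over an all-NULL group is NULL.
  1: ids {2, 8, 11, 14} → SUM(m.goals_for)=13
  2: ids {1, 4} → SUM(m.goals_for)=6
  3: ids {5, 7, 9} → SUM(m.goals_for)=15
  4: ids {3, 6, 13} → SUM(m.goals_for)=4
  5: ids {10, 12} → SUM(m.goals_for)=3

Lens | 13 ; Module | 6 ; Panel | 15 ; Widget | 4 ; Sensor | 3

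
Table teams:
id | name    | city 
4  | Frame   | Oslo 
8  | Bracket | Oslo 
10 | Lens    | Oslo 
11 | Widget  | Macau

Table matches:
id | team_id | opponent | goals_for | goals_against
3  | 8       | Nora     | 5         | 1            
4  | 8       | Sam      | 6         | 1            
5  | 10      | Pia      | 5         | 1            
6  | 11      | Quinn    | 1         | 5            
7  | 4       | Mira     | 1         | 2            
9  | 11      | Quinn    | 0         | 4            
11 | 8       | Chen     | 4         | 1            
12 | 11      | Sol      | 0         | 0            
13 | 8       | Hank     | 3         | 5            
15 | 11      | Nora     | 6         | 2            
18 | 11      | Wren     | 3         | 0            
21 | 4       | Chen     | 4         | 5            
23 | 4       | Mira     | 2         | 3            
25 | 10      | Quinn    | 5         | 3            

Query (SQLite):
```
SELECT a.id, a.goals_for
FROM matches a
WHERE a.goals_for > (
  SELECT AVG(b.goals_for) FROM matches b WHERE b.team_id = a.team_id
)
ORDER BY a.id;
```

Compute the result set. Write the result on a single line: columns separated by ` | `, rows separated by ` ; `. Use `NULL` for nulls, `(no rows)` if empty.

For each matches row a, compute AVG(goals_for) over rows sharing a.team_id.
Keep row a if a.goals_for > that per-group AVG.
  team_id=4: AVG(goals_for) = 2.333333
  team_id=8: AVG(goals_for) = 4.5
  team_id=10: AVG(goals_for) = 5.0
  team_id=11: AVG(goals_for) = 2.0

3 | 5 ; 4 | 6 ; 15 | 6 ; 18 | 3 ; 21 | 4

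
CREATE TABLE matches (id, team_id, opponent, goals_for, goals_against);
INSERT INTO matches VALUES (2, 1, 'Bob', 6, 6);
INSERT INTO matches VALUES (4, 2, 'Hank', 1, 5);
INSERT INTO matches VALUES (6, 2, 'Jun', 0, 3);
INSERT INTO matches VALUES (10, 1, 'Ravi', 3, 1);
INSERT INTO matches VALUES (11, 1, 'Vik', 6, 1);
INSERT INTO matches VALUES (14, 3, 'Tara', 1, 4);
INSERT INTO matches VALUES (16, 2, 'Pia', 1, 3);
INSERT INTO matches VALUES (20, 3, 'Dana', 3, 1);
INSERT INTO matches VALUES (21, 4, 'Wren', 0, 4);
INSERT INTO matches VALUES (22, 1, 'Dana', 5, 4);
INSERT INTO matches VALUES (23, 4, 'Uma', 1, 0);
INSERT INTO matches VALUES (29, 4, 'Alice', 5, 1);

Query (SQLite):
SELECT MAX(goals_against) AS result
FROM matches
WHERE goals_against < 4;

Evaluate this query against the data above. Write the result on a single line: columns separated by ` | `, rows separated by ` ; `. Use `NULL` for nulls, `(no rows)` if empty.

Rows where goals_against < 4 → goals_against values: [3, 1, 1, 3, 1, 0, 1].
MAX of non-NULL values = 3.

3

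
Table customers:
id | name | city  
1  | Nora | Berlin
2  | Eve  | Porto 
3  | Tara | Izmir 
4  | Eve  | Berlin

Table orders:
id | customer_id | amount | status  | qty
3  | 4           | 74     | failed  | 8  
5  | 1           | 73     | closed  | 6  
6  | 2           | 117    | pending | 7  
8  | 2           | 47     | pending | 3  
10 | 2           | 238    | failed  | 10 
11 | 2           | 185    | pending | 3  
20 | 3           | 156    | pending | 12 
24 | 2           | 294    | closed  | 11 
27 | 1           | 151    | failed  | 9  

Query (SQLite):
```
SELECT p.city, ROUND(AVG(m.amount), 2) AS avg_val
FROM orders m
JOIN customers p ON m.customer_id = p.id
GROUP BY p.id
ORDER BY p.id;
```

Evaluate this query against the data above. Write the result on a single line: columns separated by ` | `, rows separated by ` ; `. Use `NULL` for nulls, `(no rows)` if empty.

Join each orders row to its customers via customer_id.
Group joined rows by customers.id; compute ROUND(AVG(m.amount), 2) per group.
  1: ids {5, 27} → ROUND(AVG(m.amount), 2)=112
  2: ids {6, 8, 10, 11, 24} → ROUND(AVG(m.amount), 2)=176.2
  3: ids {20} → ROUND(AVG(m.amount), 2)=156
  4: ids {3} → ROUND(AVG(m.amount), 2)=74

Berlin | 112 ; Porto | 176.2 ; Izmir | 156 ; Berlin | 74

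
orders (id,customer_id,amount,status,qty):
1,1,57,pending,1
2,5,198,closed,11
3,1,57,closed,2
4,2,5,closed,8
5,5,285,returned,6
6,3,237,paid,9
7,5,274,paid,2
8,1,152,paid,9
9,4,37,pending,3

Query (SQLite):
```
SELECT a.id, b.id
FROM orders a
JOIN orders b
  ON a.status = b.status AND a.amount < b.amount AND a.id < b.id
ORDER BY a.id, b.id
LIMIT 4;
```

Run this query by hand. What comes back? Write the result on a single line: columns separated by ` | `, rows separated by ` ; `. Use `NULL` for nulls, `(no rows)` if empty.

6 | 7

Pairs (a,b) with same status, a.amount < b.amount, a.id < b.id.
status groups: closed:{2,3,4} paid:{6,7,8} pending:{1,9} returned:{5}
Ordered by (a.id, b.id); first 4.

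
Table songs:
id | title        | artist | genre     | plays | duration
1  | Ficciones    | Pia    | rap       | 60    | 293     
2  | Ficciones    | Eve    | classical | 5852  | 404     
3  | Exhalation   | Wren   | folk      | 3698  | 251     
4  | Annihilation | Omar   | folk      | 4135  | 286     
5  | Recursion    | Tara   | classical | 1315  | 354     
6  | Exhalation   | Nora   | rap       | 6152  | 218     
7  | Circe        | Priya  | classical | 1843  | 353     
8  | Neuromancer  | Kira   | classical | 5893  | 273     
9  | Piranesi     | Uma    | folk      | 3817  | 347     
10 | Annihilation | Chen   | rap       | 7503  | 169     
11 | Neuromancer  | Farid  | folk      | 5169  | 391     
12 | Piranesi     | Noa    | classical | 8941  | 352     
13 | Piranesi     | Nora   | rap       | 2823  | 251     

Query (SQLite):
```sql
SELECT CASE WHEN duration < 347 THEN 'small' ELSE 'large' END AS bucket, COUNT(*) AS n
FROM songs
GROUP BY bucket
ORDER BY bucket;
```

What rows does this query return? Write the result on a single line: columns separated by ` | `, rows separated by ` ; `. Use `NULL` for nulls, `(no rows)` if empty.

large | 6 ; small | 7

Bucket rows by duration < 347 → 'small' else 'large'; count each bucket.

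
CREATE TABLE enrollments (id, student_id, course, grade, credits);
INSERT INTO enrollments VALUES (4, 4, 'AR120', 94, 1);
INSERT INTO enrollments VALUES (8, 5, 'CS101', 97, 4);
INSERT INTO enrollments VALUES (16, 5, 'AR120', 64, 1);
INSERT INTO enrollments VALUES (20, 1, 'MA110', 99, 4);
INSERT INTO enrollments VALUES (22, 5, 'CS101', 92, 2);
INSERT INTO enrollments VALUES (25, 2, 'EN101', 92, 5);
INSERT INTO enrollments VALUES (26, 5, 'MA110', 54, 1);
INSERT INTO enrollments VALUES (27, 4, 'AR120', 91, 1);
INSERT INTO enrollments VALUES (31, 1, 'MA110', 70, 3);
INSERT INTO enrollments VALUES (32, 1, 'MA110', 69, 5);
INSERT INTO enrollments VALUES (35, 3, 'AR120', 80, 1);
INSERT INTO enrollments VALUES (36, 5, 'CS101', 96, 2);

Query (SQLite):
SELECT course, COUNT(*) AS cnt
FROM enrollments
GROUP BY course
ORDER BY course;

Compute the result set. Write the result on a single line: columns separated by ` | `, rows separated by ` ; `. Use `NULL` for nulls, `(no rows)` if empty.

AR120 | 4 ; CS101 | 3 ; EN101 | 1 ; MA110 | 4

Partition enrollments by course; compute COUNT(*) within each group.
  AR120: ids {4, 16, 27, 35} → COUNT(*)=4
  CS101: ids {8, 22, 36} → COUNT(*)=3
  EN101: ids {25} → COUNT(*)=1
  MA110: ids {20, 26, 31, 32} → COUNT(*)=4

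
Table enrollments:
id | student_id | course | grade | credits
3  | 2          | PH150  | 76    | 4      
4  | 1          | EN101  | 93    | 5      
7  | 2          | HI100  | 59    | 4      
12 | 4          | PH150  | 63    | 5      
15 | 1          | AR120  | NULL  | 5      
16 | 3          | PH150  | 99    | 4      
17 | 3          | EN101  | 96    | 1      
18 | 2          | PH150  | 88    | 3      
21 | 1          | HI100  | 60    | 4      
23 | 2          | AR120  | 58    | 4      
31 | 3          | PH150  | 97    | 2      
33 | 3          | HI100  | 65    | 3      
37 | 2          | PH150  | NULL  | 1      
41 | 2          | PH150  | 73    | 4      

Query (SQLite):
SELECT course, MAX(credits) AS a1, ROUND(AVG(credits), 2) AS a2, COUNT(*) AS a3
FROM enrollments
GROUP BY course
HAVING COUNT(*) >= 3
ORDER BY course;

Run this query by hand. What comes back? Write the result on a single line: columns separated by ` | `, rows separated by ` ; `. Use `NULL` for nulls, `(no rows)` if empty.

HI100 | 4 | 3.67 | 3 ; PH150 | 5 | 3.29 | 7

Group enrollments by course.
Per group compute: MAX(credits), ROUND(AVG(credits), 2), COUNT(*).
HAVING: drop groups with fewer than 3 rows.
  AR120: ids {15, 23} → MAX(credits)=5, ROUND(AVG(credits), 2)=4.5, COUNT(*)=2
  EN101: ids {4, 17} → MAX(credits)=5, ROUND(AVG(credits), 2)=3, COUNT(*)=2
  HI100: ids {7, 21, 33} → MAX(credits)=4, ROUND(AVG(credits), 2)=3.67, COUNT(*)=3
  PH150: ids {3, 12, 16, 18, 31, 37, 41} → MAX(credits)=5, ROUND(AVG(credits), 2)=3.29, COUNT(*)=7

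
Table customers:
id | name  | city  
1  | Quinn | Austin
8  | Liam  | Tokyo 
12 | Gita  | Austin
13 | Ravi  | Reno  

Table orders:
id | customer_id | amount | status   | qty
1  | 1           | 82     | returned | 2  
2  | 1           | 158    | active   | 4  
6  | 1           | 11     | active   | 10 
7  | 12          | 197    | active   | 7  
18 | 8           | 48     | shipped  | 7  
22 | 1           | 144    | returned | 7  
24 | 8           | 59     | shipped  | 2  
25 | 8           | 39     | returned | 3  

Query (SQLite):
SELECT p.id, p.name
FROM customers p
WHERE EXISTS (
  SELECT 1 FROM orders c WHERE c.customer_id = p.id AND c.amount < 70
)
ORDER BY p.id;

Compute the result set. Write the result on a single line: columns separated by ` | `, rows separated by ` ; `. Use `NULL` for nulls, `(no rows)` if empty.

For each customers row, check whether any orders with matching customer_id has amount < 70.
Keep rows where that is true.

1 | Quinn ; 8 | Liam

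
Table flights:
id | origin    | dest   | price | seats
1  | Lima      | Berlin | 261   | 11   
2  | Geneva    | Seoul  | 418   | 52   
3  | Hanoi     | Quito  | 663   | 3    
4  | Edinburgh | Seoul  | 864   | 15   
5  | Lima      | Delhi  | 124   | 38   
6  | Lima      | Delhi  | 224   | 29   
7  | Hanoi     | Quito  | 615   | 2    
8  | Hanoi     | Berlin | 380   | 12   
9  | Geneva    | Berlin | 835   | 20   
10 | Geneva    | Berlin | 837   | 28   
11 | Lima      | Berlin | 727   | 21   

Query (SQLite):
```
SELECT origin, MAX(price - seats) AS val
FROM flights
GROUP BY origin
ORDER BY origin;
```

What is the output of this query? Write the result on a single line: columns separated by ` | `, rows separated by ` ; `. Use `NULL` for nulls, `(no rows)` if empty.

For each row compute price - seats.
Group by origin; take MAX of the expression per group.
  Edinburgh: ids {4} → MAX(price - seats)=849
  Geneva: ids {2, 9, 10} → MAX(price - seats)=815
  Hanoi: ids {3, 7, 8} → MAX(price - seats)=660
  Lima: ids {1, 5, 6, 11} → MAX(price - seats)=706

Edinburgh | 849 ; Geneva | 815 ; Hanoi | 660 ; Lima | 706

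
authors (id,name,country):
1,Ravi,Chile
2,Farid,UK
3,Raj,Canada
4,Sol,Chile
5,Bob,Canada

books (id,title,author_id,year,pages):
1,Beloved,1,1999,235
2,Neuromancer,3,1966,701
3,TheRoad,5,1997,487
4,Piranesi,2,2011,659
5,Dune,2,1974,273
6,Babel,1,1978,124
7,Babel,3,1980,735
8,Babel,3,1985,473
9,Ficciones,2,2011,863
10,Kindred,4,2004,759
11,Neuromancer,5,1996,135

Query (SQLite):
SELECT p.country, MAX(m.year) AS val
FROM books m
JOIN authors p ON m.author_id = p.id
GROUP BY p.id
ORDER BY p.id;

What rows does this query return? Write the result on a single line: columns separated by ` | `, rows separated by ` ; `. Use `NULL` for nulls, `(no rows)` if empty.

Chile | 1999 ; UK | 2011 ; Canada | 1985 ; Chile | 2004 ; Canada | 1997

Join each books row to its authors via author_id.
Group joined rows by authors.id; compute MAX(m.year) per group.
  1: ids {1, 6} → MAX(m.year)=1999
  2: ids {4, 5, 9} → MAX(m.year)=2011
  3: ids {2, 7, 8} → MAX(m.year)=1985
  4: ids {10} → MAX(m.year)=2004
  5: ids {3, 11} → MAX(m.year)=1997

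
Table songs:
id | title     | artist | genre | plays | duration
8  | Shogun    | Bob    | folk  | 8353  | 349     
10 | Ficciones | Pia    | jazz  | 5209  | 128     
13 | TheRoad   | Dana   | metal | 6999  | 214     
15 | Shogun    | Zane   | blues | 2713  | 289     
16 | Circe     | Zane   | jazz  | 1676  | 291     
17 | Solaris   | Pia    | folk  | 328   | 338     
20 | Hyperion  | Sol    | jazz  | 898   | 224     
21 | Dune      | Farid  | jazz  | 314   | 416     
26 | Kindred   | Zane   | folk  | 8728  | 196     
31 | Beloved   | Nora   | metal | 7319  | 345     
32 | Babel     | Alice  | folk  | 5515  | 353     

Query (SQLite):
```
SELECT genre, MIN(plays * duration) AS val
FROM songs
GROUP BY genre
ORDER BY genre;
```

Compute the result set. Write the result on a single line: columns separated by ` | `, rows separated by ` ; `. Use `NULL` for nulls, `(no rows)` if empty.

For each row compute plays * duration.
Group by genre; take MIN of the expression per group.
  blues: ids {15} → MIN(plays * duration)=784057
  folk: ids {8, 17, 26, 32} → MIN(plays * duration)=110864
  jazz: ids {10, 16, 20, 21} → MIN(plays * duration)=130624
  metal: ids {13, 31} → MIN(plays * duration)=1497786

blues | 784057 ; folk | 110864 ; jazz | 130624 ; metal | 1497786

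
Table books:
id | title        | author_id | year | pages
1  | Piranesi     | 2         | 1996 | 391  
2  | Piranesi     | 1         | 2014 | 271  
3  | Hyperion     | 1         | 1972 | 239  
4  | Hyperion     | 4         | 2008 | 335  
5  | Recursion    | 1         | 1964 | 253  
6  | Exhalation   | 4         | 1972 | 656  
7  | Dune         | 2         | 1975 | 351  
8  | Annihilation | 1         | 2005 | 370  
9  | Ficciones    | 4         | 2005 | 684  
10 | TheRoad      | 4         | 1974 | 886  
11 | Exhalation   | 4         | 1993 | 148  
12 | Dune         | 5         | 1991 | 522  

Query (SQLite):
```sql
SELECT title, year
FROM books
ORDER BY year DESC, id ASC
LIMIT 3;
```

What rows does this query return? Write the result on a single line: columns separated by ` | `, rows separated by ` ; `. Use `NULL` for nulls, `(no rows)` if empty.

Piranesi | 2014 ; Hyperion | 2008 ; Annihilation | 2005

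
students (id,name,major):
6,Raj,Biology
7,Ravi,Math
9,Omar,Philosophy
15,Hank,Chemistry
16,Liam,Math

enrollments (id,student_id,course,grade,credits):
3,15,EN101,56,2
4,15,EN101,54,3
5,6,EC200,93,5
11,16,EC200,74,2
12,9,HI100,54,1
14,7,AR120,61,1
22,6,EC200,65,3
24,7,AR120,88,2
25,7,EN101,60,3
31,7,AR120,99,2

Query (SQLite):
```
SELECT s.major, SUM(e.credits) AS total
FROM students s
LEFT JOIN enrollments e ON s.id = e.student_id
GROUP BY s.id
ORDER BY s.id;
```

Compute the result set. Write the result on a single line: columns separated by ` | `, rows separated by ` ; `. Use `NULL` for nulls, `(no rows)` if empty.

Biology | 8 ; Math | 8 ; Philosophy | 1 ; Chemistry | 5 ; Math | 2

LEFT JOIN keeps every students row; unmatched ones get NULL for enrollments columns.
Group by students.id and compute SUM(e.credits). SUM over an all-NULL group is NULL.
  6: ids {5, 22} → SUM(e.credits)=8
  7: ids {14, 24, 25, 31} → SUM(e.credits)=8
  9: ids {12} → SUM(e.credits)=1
  15: ids {3, 4} → SUM(e.credits)=5
  16: ids {11} → SUM(e.credits)=2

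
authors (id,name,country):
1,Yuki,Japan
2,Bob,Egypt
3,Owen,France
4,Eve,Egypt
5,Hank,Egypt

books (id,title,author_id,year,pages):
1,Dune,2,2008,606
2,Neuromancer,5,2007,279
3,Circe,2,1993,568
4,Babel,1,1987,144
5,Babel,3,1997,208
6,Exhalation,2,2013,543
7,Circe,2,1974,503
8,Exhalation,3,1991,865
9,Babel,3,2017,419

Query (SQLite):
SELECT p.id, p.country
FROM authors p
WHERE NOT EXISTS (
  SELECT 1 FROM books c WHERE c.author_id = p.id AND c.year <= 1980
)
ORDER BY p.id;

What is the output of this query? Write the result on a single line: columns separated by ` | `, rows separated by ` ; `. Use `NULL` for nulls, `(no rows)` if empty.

For each authors row, check whether any books with matching author_id has year <= 1980.
Keep rows where that is false.

1 | Japan ; 3 | France ; 4 | Egypt ; 5 | Egypt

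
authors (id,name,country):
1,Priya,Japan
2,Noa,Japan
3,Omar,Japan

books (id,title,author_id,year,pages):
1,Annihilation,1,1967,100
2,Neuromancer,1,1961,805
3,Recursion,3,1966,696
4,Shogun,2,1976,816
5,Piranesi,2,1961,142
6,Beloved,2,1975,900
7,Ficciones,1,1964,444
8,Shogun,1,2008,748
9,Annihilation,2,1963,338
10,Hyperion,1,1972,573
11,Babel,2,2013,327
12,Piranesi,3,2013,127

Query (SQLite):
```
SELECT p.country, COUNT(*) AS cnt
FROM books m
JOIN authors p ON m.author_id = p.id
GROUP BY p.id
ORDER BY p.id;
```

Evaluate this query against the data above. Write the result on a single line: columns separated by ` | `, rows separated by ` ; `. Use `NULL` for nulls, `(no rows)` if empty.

Join each books row to its authors via author_id.
Group joined rows by authors.id; compute COUNT(*) per group.
  1: ids {1, 2, 7, 8, 10} → COUNT(*)=5
  2: ids {4, 5, 6, 9, 11} → COUNT(*)=5
  3: ids {3, 12} → COUNT(*)=2

Japan | 5 ; Japan | 5 ; Japan | 2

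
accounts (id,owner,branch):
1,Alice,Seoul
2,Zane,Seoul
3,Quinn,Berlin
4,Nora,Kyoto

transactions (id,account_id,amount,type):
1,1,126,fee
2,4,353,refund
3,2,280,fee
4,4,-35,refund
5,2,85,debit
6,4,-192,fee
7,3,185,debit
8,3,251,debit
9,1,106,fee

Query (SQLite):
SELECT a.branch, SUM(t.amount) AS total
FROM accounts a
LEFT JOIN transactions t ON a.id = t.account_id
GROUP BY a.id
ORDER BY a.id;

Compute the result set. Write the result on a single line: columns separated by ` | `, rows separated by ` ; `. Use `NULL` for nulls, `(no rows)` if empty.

Seoul | 232 ; Seoul | 365 ; Berlin | 436 ; Kyoto | 126

LEFT JOIN keeps every accounts row; unmatched ones get NULL for transactions columns.
Group by accounts.id and compute SUM(t.amount). SUM over an all-NULL group is NULL.
  1: ids {1, 9} → SUM(t.amount)=232
  2: ids {3, 5} → SUM(t.amount)=365
  3: ids {7, 8} → SUM(t.amount)=436
  4: ids {2, 4, 6} → SUM(t.amount)=126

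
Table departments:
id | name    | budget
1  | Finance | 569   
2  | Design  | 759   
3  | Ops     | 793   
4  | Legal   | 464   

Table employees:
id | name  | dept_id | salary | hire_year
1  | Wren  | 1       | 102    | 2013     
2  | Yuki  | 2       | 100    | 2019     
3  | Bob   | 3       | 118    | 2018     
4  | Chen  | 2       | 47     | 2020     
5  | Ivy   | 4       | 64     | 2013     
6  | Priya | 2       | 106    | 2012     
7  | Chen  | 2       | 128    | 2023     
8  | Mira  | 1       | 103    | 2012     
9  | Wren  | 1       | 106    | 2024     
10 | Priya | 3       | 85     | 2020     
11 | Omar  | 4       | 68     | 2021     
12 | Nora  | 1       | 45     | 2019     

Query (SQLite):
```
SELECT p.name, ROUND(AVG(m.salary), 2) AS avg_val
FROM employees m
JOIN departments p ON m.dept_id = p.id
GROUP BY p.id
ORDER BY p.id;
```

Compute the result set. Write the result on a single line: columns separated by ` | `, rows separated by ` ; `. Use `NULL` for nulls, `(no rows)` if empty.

Finance | 89 ; Design | 95.25 ; Ops | 101.5 ; Legal | 66

Join each employees row to its departments via dept_id.
Group joined rows by departments.id; compute ROUND(AVG(m.salary), 2) per group.
  1: ids {1, 8, 9, 12} → ROUND(AVG(m.salary), 2)=89
  2: ids {2, 4, 6, 7} → ROUND(AVG(m.salary), 2)=95.25
  3: ids {3, 10} → ROUND(AVG(m.salary), 2)=101.5
  4: ids {5, 11} → ROUND(AVG(m.salary), 2)=66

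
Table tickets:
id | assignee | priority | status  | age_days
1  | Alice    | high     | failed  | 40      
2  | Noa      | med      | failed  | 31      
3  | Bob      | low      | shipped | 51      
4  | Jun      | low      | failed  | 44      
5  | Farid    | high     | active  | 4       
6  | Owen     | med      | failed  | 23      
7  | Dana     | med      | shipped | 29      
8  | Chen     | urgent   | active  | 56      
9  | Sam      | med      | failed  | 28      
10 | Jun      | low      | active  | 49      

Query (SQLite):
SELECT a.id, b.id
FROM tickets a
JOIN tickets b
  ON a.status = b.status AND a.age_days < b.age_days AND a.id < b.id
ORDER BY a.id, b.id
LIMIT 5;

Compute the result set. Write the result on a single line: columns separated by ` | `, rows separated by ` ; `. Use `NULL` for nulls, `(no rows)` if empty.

Pairs (a,b) with same status, a.age_days < b.age_days, a.id < b.id.
status groups: active:{5,8,10} failed:{1,2,4,6,9} shipped:{3,7}
Ordered by (a.id, b.id); first 5.

1 | 4 ; 2 | 4 ; 5 | 8 ; 5 | 10 ; 6 | 9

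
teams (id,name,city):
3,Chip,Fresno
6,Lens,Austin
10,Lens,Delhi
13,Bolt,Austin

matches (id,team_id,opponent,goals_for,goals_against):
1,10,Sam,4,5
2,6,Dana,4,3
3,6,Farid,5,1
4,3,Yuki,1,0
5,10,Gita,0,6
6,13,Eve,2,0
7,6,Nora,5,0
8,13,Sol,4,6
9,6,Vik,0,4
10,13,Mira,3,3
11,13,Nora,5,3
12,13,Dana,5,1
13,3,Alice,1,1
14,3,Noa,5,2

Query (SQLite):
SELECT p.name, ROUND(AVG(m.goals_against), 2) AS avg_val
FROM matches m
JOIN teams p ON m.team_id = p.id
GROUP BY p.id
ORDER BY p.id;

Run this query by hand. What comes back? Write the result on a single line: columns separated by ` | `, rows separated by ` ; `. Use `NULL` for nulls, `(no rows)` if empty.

Chip | 1 ; Lens | 2 ; Lens | 5.5 ; Bolt | 2.6

Join each matches row to its teams via team_id.
Group joined rows by teams.id; compute ROUND(AVG(m.goals_against), 2) per group.
  3: ids {4, 13, 14} → ROUND(AVG(m.goals_against), 2)=1
  6: ids {2, 3, 7, 9} → ROUND(AVG(m.goals_against), 2)=2
  10: ids {1, 5} → ROUND(AVG(m.goals_against), 2)=5.5
  13: ids {6, 8, 10, 11, 12} → ROUND(AVG(m.goals_against), 2)=2.6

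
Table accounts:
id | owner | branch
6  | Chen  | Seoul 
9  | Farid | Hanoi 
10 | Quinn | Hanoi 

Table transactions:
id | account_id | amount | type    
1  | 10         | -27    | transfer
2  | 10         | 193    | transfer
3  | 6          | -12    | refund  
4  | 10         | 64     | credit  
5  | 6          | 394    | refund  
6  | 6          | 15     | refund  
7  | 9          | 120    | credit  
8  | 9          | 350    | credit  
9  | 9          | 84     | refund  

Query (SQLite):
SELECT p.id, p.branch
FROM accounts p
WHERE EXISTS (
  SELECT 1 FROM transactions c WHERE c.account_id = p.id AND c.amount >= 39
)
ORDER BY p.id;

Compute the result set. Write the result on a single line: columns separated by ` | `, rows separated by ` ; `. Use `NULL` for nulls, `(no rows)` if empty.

6 | Seoul ; 9 | Hanoi ; 10 | Hanoi

For each accounts row, check whether any transactions with matching account_id has amount >= 39.
Keep rows where that is true.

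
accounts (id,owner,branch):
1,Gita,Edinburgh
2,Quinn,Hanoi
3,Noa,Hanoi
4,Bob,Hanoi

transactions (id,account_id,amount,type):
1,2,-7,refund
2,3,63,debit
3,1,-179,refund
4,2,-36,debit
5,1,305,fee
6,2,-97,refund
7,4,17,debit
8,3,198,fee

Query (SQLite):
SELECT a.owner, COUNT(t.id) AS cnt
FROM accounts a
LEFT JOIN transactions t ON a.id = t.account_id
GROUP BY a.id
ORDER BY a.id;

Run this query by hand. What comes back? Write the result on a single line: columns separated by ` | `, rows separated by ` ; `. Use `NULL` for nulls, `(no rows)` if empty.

LEFT JOIN keeps every accounts row; unmatched ones get NULL for transactions columns.
Group by accounts.id and compute COUNT(t.id). COUNT(col) of an all-NULL group is 0.
  1: ids {3, 5} → COUNT(t.id)=2
  2: ids {1, 4, 6} → COUNT(t.id)=3
  3: ids {2, 8} → COUNT(t.id)=2
  4: ids {7} → COUNT(t.id)=1

Gita | 2 ; Quinn | 3 ; Noa | 2 ; Bob | 1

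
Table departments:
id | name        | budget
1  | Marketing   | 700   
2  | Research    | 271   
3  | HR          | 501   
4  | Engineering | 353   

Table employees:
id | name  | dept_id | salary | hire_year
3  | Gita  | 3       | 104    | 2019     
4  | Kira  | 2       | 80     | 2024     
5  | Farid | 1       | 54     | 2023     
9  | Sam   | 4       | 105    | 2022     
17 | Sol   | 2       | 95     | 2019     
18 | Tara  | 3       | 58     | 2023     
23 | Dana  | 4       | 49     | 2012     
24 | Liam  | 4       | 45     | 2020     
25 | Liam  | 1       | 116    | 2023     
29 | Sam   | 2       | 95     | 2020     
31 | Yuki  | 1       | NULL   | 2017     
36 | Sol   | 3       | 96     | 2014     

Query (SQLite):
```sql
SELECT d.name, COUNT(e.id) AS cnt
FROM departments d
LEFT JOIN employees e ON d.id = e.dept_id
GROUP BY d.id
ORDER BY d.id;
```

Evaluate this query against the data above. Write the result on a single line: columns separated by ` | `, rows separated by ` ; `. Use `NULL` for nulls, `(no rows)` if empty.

Marketing | 3 ; Research | 3 ; HR | 3 ; Engineering | 3

LEFT JOIN keeps every departments row; unmatched ones get NULL for employees columns.
Group by departments.id and compute COUNT(e.id). COUNT(col) of an all-NULL group is 0.
  1: ids {5, 25, 31} → COUNT(e.id)=3
  2: ids {4, 17, 29} → COUNT(e.id)=3
  3: ids {3, 18, 36} → COUNT(e.id)=3
  4: ids {9, 23, 24} → COUNT(e.id)=3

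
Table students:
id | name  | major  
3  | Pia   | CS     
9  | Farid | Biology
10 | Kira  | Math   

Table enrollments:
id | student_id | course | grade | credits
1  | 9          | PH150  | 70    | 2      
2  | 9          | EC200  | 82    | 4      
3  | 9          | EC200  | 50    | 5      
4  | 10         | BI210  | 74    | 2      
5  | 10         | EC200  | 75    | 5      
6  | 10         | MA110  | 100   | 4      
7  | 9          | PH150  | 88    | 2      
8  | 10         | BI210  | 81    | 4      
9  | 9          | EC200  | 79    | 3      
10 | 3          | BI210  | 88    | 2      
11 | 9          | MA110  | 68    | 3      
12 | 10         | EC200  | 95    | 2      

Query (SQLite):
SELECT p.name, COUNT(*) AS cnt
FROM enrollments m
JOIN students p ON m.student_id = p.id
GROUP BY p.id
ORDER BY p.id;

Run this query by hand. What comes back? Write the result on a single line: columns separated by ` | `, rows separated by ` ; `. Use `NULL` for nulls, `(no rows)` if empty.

Pia | 1 ; Farid | 6 ; Kira | 5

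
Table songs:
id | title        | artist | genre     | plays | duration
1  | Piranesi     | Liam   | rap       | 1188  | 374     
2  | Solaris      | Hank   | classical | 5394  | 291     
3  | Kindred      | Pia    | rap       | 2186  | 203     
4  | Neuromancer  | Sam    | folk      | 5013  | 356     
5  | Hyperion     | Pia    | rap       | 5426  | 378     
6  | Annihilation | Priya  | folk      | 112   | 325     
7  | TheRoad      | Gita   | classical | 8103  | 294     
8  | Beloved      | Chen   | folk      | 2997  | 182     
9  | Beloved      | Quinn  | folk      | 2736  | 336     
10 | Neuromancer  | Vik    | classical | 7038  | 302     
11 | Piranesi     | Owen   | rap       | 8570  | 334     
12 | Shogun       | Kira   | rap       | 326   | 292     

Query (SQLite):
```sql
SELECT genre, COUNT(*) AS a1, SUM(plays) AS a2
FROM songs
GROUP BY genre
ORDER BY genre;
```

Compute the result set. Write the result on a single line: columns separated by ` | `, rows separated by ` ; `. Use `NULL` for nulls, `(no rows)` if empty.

Group songs by genre.
Per group compute: COUNT(*), SUM(plays).
  classical: ids {2, 7, 10} → COUNT(*)=3, SUM(plays)=20535
  folk: ids {4, 6, 8, 9} → COUNT(*)=4, SUM(plays)=10858
  rap: ids {1, 3, 5, 11, 12} → COUNT(*)=5, SUM(plays)=17696

classical | 3 | 20535 ; folk | 4 | 10858 ; rap | 5 | 17696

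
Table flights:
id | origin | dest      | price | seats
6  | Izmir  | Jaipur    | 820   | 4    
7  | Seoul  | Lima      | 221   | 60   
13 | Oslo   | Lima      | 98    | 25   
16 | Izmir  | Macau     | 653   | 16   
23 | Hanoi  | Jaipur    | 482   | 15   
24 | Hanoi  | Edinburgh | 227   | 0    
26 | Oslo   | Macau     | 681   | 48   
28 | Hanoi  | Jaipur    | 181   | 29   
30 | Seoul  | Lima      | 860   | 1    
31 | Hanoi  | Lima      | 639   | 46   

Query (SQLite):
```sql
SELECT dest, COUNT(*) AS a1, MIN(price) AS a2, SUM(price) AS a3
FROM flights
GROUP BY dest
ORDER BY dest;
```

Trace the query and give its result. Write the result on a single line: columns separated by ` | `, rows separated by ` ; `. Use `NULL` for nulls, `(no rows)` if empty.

Edinburgh | 1 | 227 | 227 ; Jaipur | 3 | 181 | 1483 ; Lima | 4 | 98 | 1818 ; Macau | 2 | 653 | 1334

Group flights by dest.
Per group compute: COUNT(*), MIN(price), SUM(price).
  Edinburgh: ids {24} → COUNT(*)=1, MIN(price)=227, SUM(price)=227
  Jaipur: ids {6, 23, 28} → COUNT(*)=3, MIN(price)=181, SUM(price)=1483
  Lima: ids {7, 13, 30, 31} → COUNT(*)=4, MIN(price)=98, SUM(price)=1818
  Macau: ids {16, 26} → COUNT(*)=2, MIN(price)=653, SUM(price)=1334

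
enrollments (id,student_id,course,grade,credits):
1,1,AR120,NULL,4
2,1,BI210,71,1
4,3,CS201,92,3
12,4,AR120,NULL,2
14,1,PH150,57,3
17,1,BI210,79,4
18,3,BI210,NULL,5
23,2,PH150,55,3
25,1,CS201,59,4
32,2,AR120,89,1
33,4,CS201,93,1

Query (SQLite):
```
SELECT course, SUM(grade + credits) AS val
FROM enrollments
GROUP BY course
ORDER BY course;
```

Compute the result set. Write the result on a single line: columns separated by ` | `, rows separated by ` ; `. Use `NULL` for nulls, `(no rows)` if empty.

For each row compute grade + credits.
Group by course; take SUM of the expression per group.
  AR120: ids {1, 12, 32} → SUM(grade + credits)=90
  BI210: ids {2, 17, 18} → SUM(grade + credits)=155
  CS201: ids {4, 25, 33} → SUM(grade + credits)=252
  PH150: ids {14, 23} → SUM(grade + credits)=118

AR120 | 90 ; BI210 | 155 ; CS201 | 252 ; PH150 | 118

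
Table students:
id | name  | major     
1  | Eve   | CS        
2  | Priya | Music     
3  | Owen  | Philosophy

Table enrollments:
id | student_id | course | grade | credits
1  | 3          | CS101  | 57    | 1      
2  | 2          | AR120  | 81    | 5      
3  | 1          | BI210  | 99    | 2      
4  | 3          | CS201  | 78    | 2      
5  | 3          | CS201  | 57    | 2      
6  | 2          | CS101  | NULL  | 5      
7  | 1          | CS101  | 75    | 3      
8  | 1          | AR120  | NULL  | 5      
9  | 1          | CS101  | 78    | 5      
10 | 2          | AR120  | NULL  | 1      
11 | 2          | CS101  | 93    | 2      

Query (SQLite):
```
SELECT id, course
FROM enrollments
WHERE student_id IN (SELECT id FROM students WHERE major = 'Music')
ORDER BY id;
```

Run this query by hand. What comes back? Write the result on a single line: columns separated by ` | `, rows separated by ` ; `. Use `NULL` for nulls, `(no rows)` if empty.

Inner query: students.id where major = 'Music'.
Outer: keep enrollments rows whose student_id is in that set.
Inner query → {2}

2 | AR120 ; 6 | CS101 ; 10 | AR120 ; 11 | CS101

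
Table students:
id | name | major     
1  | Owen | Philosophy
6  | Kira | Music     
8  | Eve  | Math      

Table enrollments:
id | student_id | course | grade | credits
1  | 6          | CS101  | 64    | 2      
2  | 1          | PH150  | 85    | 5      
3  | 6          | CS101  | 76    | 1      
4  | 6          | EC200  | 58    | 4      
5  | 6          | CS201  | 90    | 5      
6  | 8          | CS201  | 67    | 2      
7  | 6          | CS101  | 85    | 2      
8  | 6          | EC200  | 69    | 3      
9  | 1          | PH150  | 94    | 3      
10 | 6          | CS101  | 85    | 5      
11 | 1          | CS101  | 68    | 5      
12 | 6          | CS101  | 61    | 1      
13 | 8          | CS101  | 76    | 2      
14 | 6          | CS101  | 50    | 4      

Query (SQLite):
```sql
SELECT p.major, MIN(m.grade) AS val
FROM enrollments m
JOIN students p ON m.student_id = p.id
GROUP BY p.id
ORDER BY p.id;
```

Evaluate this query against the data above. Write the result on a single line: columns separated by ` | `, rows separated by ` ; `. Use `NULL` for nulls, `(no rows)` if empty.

Philosophy | 68 ; Music | 50 ; Math | 67

Join each enrollments row to its students via student_id.
Group joined rows by students.id; compute MIN(m.grade) per group.
  1: ids {2, 9, 11} → MIN(m.grade)=68
  6: ids {1, 3, 4, 5, 7, 8, 10, 12, 14} → MIN(m.grade)=50
  8: ids {6, 13} → MIN(m.grade)=67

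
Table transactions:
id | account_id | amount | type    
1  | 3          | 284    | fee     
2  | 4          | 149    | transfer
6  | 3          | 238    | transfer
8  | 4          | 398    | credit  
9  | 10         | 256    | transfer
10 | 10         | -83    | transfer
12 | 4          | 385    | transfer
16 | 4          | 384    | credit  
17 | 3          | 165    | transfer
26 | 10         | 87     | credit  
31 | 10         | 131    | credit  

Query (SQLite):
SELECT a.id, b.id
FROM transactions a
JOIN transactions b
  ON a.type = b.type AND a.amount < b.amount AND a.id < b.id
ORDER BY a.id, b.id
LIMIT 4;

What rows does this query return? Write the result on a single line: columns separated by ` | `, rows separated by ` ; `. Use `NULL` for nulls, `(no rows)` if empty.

2 | 6 ; 2 | 9 ; 2 | 12 ; 2 | 17

Pairs (a,b) with same type, a.amount < b.amount, a.id < b.id.
type groups: credit:{8,16,26,31} fee:{1} transfer:{2,6,9,10,12,17}
Ordered by (a.id, b.id); first 4.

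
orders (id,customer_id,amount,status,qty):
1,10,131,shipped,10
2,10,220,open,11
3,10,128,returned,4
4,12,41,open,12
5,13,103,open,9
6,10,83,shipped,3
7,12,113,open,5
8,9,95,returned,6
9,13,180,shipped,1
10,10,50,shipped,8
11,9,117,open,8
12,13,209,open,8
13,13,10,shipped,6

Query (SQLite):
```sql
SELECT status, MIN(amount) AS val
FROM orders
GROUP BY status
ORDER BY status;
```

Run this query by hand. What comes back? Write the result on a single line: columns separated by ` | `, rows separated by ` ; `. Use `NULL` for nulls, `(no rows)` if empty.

open | 41 ; returned | 95 ; shipped | 10

Partition orders by status; compute MIN(amount) within each group.
  open: ids {2, 4, 5, 7, 11, 12} → MIN(amount)=41
  returned: ids {3, 8} → MIN(amount)=95
  shipped: ids {1, 6, 9, 10, 13} → MIN(amount)=10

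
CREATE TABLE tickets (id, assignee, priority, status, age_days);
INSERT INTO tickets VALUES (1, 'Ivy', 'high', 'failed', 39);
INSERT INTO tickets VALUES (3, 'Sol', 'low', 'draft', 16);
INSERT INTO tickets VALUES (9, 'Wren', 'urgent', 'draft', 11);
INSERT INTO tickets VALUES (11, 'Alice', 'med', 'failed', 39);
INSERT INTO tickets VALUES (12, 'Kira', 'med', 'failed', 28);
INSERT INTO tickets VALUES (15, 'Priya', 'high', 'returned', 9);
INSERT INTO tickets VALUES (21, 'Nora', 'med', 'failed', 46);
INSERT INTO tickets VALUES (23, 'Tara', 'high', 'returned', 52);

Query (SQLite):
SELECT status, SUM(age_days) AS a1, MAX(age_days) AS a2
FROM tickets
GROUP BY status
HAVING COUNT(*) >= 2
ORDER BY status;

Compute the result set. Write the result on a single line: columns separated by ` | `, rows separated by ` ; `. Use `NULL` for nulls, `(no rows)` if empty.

draft | 27 | 16 ; failed | 152 | 46 ; returned | 61 | 52

Group tickets by status.
Per group compute: SUM(age_days), MAX(age_days).
HAVING: drop groups with fewer than 2 rows.
  draft: ids {3, 9} → SUM(age_days)=27, MAX(age_days)=16
  failed: ids {1, 11, 12, 21} → SUM(age_days)=152, MAX(age_days)=46
  returned: ids {15, 23} → SUM(age_days)=61, MAX(age_days)=52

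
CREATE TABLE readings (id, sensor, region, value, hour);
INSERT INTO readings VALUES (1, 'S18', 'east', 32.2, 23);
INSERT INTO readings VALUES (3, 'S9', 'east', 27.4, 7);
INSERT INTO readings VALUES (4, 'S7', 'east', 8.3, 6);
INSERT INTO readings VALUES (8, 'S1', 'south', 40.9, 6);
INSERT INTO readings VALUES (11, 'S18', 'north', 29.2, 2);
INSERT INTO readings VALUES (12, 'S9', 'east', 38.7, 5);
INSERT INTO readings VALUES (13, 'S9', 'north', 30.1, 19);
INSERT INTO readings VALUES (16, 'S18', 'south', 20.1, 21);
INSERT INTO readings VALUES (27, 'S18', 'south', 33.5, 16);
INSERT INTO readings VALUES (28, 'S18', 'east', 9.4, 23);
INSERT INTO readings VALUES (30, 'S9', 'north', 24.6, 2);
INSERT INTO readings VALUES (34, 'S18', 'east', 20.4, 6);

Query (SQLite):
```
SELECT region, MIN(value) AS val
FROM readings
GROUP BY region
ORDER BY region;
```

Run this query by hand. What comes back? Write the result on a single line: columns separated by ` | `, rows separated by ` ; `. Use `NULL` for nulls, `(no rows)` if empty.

east | 8.3 ; north | 24.6 ; south | 20.1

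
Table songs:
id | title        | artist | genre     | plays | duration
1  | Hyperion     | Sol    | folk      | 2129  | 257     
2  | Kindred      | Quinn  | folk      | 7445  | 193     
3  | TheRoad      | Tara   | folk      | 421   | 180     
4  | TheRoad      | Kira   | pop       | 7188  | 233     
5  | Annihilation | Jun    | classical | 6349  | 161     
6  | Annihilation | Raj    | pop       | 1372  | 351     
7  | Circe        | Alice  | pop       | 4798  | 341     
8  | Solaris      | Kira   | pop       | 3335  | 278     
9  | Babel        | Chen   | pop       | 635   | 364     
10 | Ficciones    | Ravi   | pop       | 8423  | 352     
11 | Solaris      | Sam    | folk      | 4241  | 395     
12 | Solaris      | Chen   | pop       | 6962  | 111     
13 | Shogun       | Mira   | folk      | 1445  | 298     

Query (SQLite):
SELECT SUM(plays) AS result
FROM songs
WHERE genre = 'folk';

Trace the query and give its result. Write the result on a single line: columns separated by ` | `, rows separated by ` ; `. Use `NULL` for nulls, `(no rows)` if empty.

Rows where genre='folk' → plays values: [2129, 7445, 421, 4241, 1445].
SUM of non-NULL values = 15681.

15681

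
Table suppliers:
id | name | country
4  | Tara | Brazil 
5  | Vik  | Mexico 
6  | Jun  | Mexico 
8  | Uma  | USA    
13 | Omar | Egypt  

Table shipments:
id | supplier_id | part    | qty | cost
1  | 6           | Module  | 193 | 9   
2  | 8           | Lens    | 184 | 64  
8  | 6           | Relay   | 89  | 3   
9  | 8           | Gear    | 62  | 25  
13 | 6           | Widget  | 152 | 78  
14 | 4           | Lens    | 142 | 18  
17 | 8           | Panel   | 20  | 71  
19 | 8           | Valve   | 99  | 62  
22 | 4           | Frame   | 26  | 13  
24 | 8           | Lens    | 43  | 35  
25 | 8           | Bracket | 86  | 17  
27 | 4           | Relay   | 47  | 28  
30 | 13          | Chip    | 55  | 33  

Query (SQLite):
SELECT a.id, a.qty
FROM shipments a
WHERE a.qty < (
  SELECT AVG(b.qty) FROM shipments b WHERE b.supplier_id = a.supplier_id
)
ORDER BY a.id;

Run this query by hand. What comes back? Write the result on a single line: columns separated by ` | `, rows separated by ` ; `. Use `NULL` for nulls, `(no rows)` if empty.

For each shipments row a, compute AVG(qty) over rows sharing a.supplier_id.
Keep row a if a.qty < that per-group AVG.
  supplier_id=4: AVG(qty) = 71.666667
  supplier_id=6: AVG(qty) = 144.666667
  supplier_id=8: AVG(qty) = 82.333333
  supplier_id=13: AVG(qty) = 55.0

8 | 89 ; 9 | 62 ; 17 | 20 ; 22 | 26 ; 24 | 43 ; 27 | 47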